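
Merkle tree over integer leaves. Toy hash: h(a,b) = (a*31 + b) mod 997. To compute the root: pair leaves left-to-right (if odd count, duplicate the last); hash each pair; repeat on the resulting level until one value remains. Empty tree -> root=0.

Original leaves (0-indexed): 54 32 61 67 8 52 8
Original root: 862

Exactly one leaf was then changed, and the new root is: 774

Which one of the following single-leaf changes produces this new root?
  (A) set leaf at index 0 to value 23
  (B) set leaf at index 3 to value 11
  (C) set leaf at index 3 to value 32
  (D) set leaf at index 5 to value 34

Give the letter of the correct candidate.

Original leaves: [54, 32, 61, 67, 8, 52, 8]
Target new root: 774
Try each candidate change and compute the resulting root:
Candidate A: set leaf[0] = 23 -> leaves = [23, 32, 61, 67, 8, 52, 8]
  L0: [23, 32, 61, 67, 8, 52, 8]
  L1: h(23,32)=(23*31+32)%997=745 h(61,67)=(61*31+67)%997=961 h(8,52)=(8*31+52)%997=300 h(8,8)=(8*31+8)%997=256 -> [745, 961, 300, 256]
  L2: h(745,961)=(745*31+961)%997=128 h(300,256)=(300*31+256)%997=583 -> [128, 583]
  L3: h(128,583)=(128*31+583)%997=563 -> [563]
  root = 563 != target 774
Candidate B: set leaf[3] = 11 -> leaves = [54, 32, 61, 11, 8, 52, 8]
  L0: [54, 32, 61, 11, 8, 52, 8]
  L1: h(54,32)=(54*31+32)%997=709 h(61,11)=(61*31+11)%997=905 h(8,52)=(8*31+52)%997=300 h(8,8)=(8*31+8)%997=256 -> [709, 905, 300, 256]
  L2: h(709,905)=(709*31+905)%997=950 h(300,256)=(300*31+256)%997=583 -> [950, 583]
  L3: h(950,583)=(950*31+583)%997=123 -> [123]
  root = 123 != target 774
Candidate C: set leaf[3] = 32 -> leaves = [54, 32, 61, 32, 8, 52, 8]
  L0: [54, 32, 61, 32, 8, 52, 8]
  L1: h(54,32)=(54*31+32)%997=709 h(61,32)=(61*31+32)%997=926 h(8,52)=(8*31+52)%997=300 h(8,8)=(8*31+8)%997=256 -> [709, 926, 300, 256]
  L2: h(709,926)=(709*31+926)%997=971 h(300,256)=(300*31+256)%997=583 -> [971, 583]
  L3: h(971,583)=(971*31+583)%997=774 -> [774]
  root = 774 == target 774  ** MATCH **
Candidate D: set leaf[5] = 34 -> leaves = [54, 32, 61, 67, 8, 34, 8]
  L0: [54, 32, 61, 67, 8, 34, 8]
  L1: h(54,32)=(54*31+32)%997=709 h(61,67)=(61*31+67)%997=961 h(8,34)=(8*31+34)%997=282 h(8,8)=(8*31+8)%997=256 -> [709, 961, 282, 256]
  L2: h(709,961)=(709*31+961)%997=9 h(282,256)=(282*31+256)%997=25 -> [9, 25]
  L3: h(9,25)=(9*31+25)%997=304 -> [304]
  root = 304 != target 774
Candidate C produces the target root.

Answer: C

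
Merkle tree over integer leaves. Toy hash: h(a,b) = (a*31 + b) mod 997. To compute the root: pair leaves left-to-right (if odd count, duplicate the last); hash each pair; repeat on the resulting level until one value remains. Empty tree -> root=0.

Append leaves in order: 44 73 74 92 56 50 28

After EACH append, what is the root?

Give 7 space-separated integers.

After append 44 (leaves=[44]):
  L0: [44]
  root=44
After append 73 (leaves=[44, 73]):
  L0: [44, 73]
  L1: h(44,73)=(44*31+73)%997=440 -> [440]
  root=440
After append 74 (leaves=[44, 73, 74]):
  L0: [44, 73, 74]
  L1: h(44,73)=(44*31+73)%997=440 h(74,74)=(74*31+74)%997=374 -> [440, 374]
  L2: h(440,374)=(440*31+374)%997=56 -> [56]
  root=56
After append 92 (leaves=[44, 73, 74, 92]):
  L0: [44, 73, 74, 92]
  L1: h(44,73)=(44*31+73)%997=440 h(74,92)=(74*31+92)%997=392 -> [440, 392]
  L2: h(440,392)=(440*31+392)%997=74 -> [74]
  root=74
After append 56 (leaves=[44, 73, 74, 92, 56]):
  L0: [44, 73, 74, 92, 56]
  L1: h(44,73)=(44*31+73)%997=440 h(74,92)=(74*31+92)%997=392 h(56,56)=(56*31+56)%997=795 -> [440, 392, 795]
  L2: h(440,392)=(440*31+392)%997=74 h(795,795)=(795*31+795)%997=515 -> [74, 515]
  L3: h(74,515)=(74*31+515)%997=815 -> [815]
  root=815
After append 50 (leaves=[44, 73, 74, 92, 56, 50]):
  L0: [44, 73, 74, 92, 56, 50]
  L1: h(44,73)=(44*31+73)%997=440 h(74,92)=(74*31+92)%997=392 h(56,50)=(56*31+50)%997=789 -> [440, 392, 789]
  L2: h(440,392)=(440*31+392)%997=74 h(789,789)=(789*31+789)%997=323 -> [74, 323]
  L3: h(74,323)=(74*31+323)%997=623 -> [623]
  root=623
After append 28 (leaves=[44, 73, 74, 92, 56, 50, 28]):
  L0: [44, 73, 74, 92, 56, 50, 28]
  L1: h(44,73)=(44*31+73)%997=440 h(74,92)=(74*31+92)%997=392 h(56,50)=(56*31+50)%997=789 h(28,28)=(28*31+28)%997=896 -> [440, 392, 789, 896]
  L2: h(440,392)=(440*31+392)%997=74 h(789,896)=(789*31+896)%997=430 -> [74, 430]
  L3: h(74,430)=(74*31+430)%997=730 -> [730]
  root=730

Answer: 44 440 56 74 815 623 730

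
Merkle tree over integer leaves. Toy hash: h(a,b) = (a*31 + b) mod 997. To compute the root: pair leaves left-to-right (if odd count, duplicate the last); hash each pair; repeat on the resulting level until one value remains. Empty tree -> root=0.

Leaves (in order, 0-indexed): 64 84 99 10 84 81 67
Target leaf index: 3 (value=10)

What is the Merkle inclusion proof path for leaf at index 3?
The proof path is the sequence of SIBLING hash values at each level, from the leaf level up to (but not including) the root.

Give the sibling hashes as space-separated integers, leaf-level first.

Answer: 99 74 634

Derivation:
L0 (leaves): [64, 84, 99, 10, 84, 81, 67], target index=3
L1: h(64,84)=(64*31+84)%997=74 [pair 0] h(99,10)=(99*31+10)%997=88 [pair 1] h(84,81)=(84*31+81)%997=691 [pair 2] h(67,67)=(67*31+67)%997=150 [pair 3] -> [74, 88, 691, 150]
  Sibling for proof at L0: 99
L2: h(74,88)=(74*31+88)%997=388 [pair 0] h(691,150)=(691*31+150)%997=634 [pair 1] -> [388, 634]
  Sibling for proof at L1: 74
L3: h(388,634)=(388*31+634)%997=698 [pair 0] -> [698]
  Sibling for proof at L2: 634
Root: 698
Proof path (sibling hashes from leaf to root): [99, 74, 634]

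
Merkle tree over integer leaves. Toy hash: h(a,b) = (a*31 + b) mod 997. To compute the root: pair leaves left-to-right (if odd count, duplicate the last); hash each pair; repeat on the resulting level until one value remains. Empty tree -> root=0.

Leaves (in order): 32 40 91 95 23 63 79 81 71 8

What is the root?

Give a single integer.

Answer: 996

Derivation:
L0: [32, 40, 91, 95, 23, 63, 79, 81, 71, 8]
L1: h(32,40)=(32*31+40)%997=35 h(91,95)=(91*31+95)%997=922 h(23,63)=(23*31+63)%997=776 h(79,81)=(79*31+81)%997=536 h(71,8)=(71*31+8)%997=215 -> [35, 922, 776, 536, 215]
L2: h(35,922)=(35*31+922)%997=13 h(776,536)=(776*31+536)%997=664 h(215,215)=(215*31+215)%997=898 -> [13, 664, 898]
L3: h(13,664)=(13*31+664)%997=70 h(898,898)=(898*31+898)%997=820 -> [70, 820]
L4: h(70,820)=(70*31+820)%997=996 -> [996]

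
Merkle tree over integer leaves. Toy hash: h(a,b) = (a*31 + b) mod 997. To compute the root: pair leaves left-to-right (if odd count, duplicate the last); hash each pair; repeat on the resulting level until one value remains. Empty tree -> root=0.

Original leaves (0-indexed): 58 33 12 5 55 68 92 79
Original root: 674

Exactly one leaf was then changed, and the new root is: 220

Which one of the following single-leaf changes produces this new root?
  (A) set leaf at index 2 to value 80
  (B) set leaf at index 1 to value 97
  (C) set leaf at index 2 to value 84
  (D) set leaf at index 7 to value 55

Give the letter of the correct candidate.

Original leaves: [58, 33, 12, 5, 55, 68, 92, 79]
Target new root: 220
Try each candidate change and compute the resulting root:
Candidate A: set leaf[2] = 80 -> leaves = [58, 33, 80, 5, 55, 68, 92, 79]
  L0: [58, 33, 80, 5, 55, 68, 92, 79]
  L1: h(58,33)=(58*31+33)%997=834 h(80,5)=(80*31+5)%997=491 h(55,68)=(55*31+68)%997=776 h(92,79)=(92*31+79)%997=937 -> [834, 491, 776, 937]
  L2: h(834,491)=(834*31+491)%997=423 h(776,937)=(776*31+937)%997=68 -> [423, 68]
  L3: h(423,68)=(423*31+68)%997=220 -> [220]
  root = 220 == target 220  ** MATCH **
Candidate B: set leaf[1] = 97 -> leaves = [58, 97, 12, 5, 55, 68, 92, 79]
  L0: [58, 97, 12, 5, 55, 68, 92, 79]
  L1: h(58,97)=(58*31+97)%997=898 h(12,5)=(12*31+5)%997=377 h(55,68)=(55*31+68)%997=776 h(92,79)=(92*31+79)%997=937 -> [898, 377, 776, 937]
  L2: h(898,377)=(898*31+377)%997=299 h(776,937)=(776*31+937)%997=68 -> [299, 68]
  L3: h(299,68)=(299*31+68)%997=364 -> [364]
  root = 364 != target 220
Candidate C: set leaf[2] = 84 -> leaves = [58, 33, 84, 5, 55, 68, 92, 79]
  L0: [58, 33, 84, 5, 55, 68, 92, 79]
  L1: h(58,33)=(58*31+33)%997=834 h(84,5)=(84*31+5)%997=615 h(55,68)=(55*31+68)%997=776 h(92,79)=(92*31+79)%997=937 -> [834, 615, 776, 937]
  L2: h(834,615)=(834*31+615)%997=547 h(776,937)=(776*31+937)%997=68 -> [547, 68]
  L3: h(547,68)=(547*31+68)%997=76 -> [76]
  root = 76 != target 220
Candidate D: set leaf[7] = 55 -> leaves = [58, 33, 12, 5, 55, 68, 92, 55]
  L0: [58, 33, 12, 5, 55, 68, 92, 55]
  L1: h(58,33)=(58*31+33)%997=834 h(12,5)=(12*31+5)%997=377 h(55,68)=(55*31+68)%997=776 h(92,55)=(92*31+55)%997=913 -> [834, 377, 776, 913]
  L2: h(834,377)=(834*31+377)%997=309 h(776,913)=(776*31+913)%997=44 -> [309, 44]
  L3: h(309,44)=(309*31+44)%997=650 -> [650]
  root = 650 != target 220
Candidate A produces the target root.

Answer: A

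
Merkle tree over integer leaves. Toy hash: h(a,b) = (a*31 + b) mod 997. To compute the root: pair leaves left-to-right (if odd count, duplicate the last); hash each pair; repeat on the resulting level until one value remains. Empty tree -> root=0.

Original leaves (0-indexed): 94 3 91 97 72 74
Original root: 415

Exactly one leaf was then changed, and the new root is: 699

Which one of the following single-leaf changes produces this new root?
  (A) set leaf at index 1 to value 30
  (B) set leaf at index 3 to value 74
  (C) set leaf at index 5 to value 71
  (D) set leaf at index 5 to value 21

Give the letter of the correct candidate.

Answer: B

Derivation:
Original leaves: [94, 3, 91, 97, 72, 74]
Target new root: 699
Try each candidate change and compute the resulting root:
Candidate A: set leaf[1] = 30 -> leaves = [94, 30, 91, 97, 72, 74]
  L0: [94, 30, 91, 97, 72, 74]
  L1: h(94,30)=(94*31+30)%997=950 h(91,97)=(91*31+97)%997=924 h(72,74)=(72*31+74)%997=312 -> [950, 924, 312]
  L2: h(950,924)=(950*31+924)%997=464 h(312,312)=(312*31+312)%997=14 -> [464, 14]
  L3: h(464,14)=(464*31+14)%997=440 -> [440]
  root = 440 != target 699
Candidate B: set leaf[3] = 74 -> leaves = [94, 3, 91, 74, 72, 74]
  L0: [94, 3, 91, 74, 72, 74]
  L1: h(94,3)=(94*31+3)%997=923 h(91,74)=(91*31+74)%997=901 h(72,74)=(72*31+74)%997=312 -> [923, 901, 312]
  L2: h(923,901)=(923*31+901)%997=601 h(312,312)=(312*31+312)%997=14 -> [601, 14]
  L3: h(601,14)=(601*31+14)%997=699 -> [699]
  root = 699 == target 699  ** MATCH **
Candidate C: set leaf[5] = 71 -> leaves = [94, 3, 91, 97, 72, 71]
  L0: [94, 3, 91, 97, 72, 71]
  L1: h(94,3)=(94*31+3)%997=923 h(91,97)=(91*31+97)%997=924 h(72,71)=(72*31+71)%997=309 -> [923, 924, 309]
  L2: h(923,924)=(923*31+924)%997=624 h(309,309)=(309*31+309)%997=915 -> [624, 915]
  L3: h(624,915)=(624*31+915)%997=319 -> [319]
  root = 319 != target 699
Candidate D: set leaf[5] = 21 -> leaves = [94, 3, 91, 97, 72, 21]
  L0: [94, 3, 91, 97, 72, 21]
  L1: h(94,3)=(94*31+3)%997=923 h(91,97)=(91*31+97)%997=924 h(72,21)=(72*31+21)%997=259 -> [923, 924, 259]
  L2: h(923,924)=(923*31+924)%997=624 h(259,259)=(259*31+259)%997=312 -> [624, 312]
  L3: h(624,312)=(624*31+312)%997=713 -> [713]
  root = 713 != target 699
Candidate B produces the target root.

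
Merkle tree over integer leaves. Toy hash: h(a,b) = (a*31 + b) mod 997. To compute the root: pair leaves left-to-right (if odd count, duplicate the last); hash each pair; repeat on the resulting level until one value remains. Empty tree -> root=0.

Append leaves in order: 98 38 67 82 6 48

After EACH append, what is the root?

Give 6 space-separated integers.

Answer: 98 85 791 806 223 570

Derivation:
After append 98 (leaves=[98]):
  L0: [98]
  root=98
After append 38 (leaves=[98, 38]):
  L0: [98, 38]
  L1: h(98,38)=(98*31+38)%997=85 -> [85]
  root=85
After append 67 (leaves=[98, 38, 67]):
  L0: [98, 38, 67]
  L1: h(98,38)=(98*31+38)%997=85 h(67,67)=(67*31+67)%997=150 -> [85, 150]
  L2: h(85,150)=(85*31+150)%997=791 -> [791]
  root=791
After append 82 (leaves=[98, 38, 67, 82]):
  L0: [98, 38, 67, 82]
  L1: h(98,38)=(98*31+38)%997=85 h(67,82)=(67*31+82)%997=165 -> [85, 165]
  L2: h(85,165)=(85*31+165)%997=806 -> [806]
  root=806
After append 6 (leaves=[98, 38, 67, 82, 6]):
  L0: [98, 38, 67, 82, 6]
  L1: h(98,38)=(98*31+38)%997=85 h(67,82)=(67*31+82)%997=165 h(6,6)=(6*31+6)%997=192 -> [85, 165, 192]
  L2: h(85,165)=(85*31+165)%997=806 h(192,192)=(192*31+192)%997=162 -> [806, 162]
  L3: h(806,162)=(806*31+162)%997=223 -> [223]
  root=223
After append 48 (leaves=[98, 38, 67, 82, 6, 48]):
  L0: [98, 38, 67, 82, 6, 48]
  L1: h(98,38)=(98*31+38)%997=85 h(67,82)=(67*31+82)%997=165 h(6,48)=(6*31+48)%997=234 -> [85, 165, 234]
  L2: h(85,165)=(85*31+165)%997=806 h(234,234)=(234*31+234)%997=509 -> [806, 509]
  L3: h(806,509)=(806*31+509)%997=570 -> [570]
  root=570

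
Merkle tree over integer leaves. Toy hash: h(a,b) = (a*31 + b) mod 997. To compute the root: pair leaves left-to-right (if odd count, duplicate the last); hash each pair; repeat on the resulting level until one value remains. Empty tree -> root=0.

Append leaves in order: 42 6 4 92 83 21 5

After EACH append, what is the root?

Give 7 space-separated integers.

Answer: 42 311 796 884 732 742 302

Derivation:
After append 42 (leaves=[42]):
  L0: [42]
  root=42
After append 6 (leaves=[42, 6]):
  L0: [42, 6]
  L1: h(42,6)=(42*31+6)%997=311 -> [311]
  root=311
After append 4 (leaves=[42, 6, 4]):
  L0: [42, 6, 4]
  L1: h(42,6)=(42*31+6)%997=311 h(4,4)=(4*31+4)%997=128 -> [311, 128]
  L2: h(311,128)=(311*31+128)%997=796 -> [796]
  root=796
After append 92 (leaves=[42, 6, 4, 92]):
  L0: [42, 6, 4, 92]
  L1: h(42,6)=(42*31+6)%997=311 h(4,92)=(4*31+92)%997=216 -> [311, 216]
  L2: h(311,216)=(311*31+216)%997=884 -> [884]
  root=884
After append 83 (leaves=[42, 6, 4, 92, 83]):
  L0: [42, 6, 4, 92, 83]
  L1: h(42,6)=(42*31+6)%997=311 h(4,92)=(4*31+92)%997=216 h(83,83)=(83*31+83)%997=662 -> [311, 216, 662]
  L2: h(311,216)=(311*31+216)%997=884 h(662,662)=(662*31+662)%997=247 -> [884, 247]
  L3: h(884,247)=(884*31+247)%997=732 -> [732]
  root=732
After append 21 (leaves=[42, 6, 4, 92, 83, 21]):
  L0: [42, 6, 4, 92, 83, 21]
  L1: h(42,6)=(42*31+6)%997=311 h(4,92)=(4*31+92)%997=216 h(83,21)=(83*31+21)%997=600 -> [311, 216, 600]
  L2: h(311,216)=(311*31+216)%997=884 h(600,600)=(600*31+600)%997=257 -> [884, 257]
  L3: h(884,257)=(884*31+257)%997=742 -> [742]
  root=742
After append 5 (leaves=[42, 6, 4, 92, 83, 21, 5]):
  L0: [42, 6, 4, 92, 83, 21, 5]
  L1: h(42,6)=(42*31+6)%997=311 h(4,92)=(4*31+92)%997=216 h(83,21)=(83*31+21)%997=600 h(5,5)=(5*31+5)%997=160 -> [311, 216, 600, 160]
  L2: h(311,216)=(311*31+216)%997=884 h(600,160)=(600*31+160)%997=814 -> [884, 814]
  L3: h(884,814)=(884*31+814)%997=302 -> [302]
  root=302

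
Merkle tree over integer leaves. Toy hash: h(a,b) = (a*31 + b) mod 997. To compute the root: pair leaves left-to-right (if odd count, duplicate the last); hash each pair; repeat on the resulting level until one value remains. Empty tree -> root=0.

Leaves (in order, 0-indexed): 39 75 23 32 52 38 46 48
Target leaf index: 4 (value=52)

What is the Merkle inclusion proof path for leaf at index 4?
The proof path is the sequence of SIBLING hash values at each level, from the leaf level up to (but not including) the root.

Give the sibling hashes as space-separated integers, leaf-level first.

L0 (leaves): [39, 75, 23, 32, 52, 38, 46, 48], target index=4
L1: h(39,75)=(39*31+75)%997=287 [pair 0] h(23,32)=(23*31+32)%997=745 [pair 1] h(52,38)=(52*31+38)%997=653 [pair 2] h(46,48)=(46*31+48)%997=477 [pair 3] -> [287, 745, 653, 477]
  Sibling for proof at L0: 38
L2: h(287,745)=(287*31+745)%997=669 [pair 0] h(653,477)=(653*31+477)%997=780 [pair 1] -> [669, 780]
  Sibling for proof at L1: 477
L3: h(669,780)=(669*31+780)%997=582 [pair 0] -> [582]
  Sibling for proof at L2: 669
Root: 582
Proof path (sibling hashes from leaf to root): [38, 477, 669]

Answer: 38 477 669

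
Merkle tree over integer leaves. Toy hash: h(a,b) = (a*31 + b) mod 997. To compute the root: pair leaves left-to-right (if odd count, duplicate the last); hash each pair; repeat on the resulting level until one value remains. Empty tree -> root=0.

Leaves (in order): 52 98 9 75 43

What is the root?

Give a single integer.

Answer: 425

Derivation:
L0: [52, 98, 9, 75, 43]
L1: h(52,98)=(52*31+98)%997=713 h(9,75)=(9*31+75)%997=354 h(43,43)=(43*31+43)%997=379 -> [713, 354, 379]
L2: h(713,354)=(713*31+354)%997=523 h(379,379)=(379*31+379)%997=164 -> [523, 164]
L3: h(523,164)=(523*31+164)%997=425 -> [425]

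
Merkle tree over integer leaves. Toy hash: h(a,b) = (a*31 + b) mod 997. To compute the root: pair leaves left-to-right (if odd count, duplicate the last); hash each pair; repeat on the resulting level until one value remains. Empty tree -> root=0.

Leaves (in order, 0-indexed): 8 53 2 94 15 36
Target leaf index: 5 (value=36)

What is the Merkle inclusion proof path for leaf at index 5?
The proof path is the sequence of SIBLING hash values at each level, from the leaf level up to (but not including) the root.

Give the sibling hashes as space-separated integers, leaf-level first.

Answer: 15 501 514

Derivation:
L0 (leaves): [8, 53, 2, 94, 15, 36], target index=5
L1: h(8,53)=(8*31+53)%997=301 [pair 0] h(2,94)=(2*31+94)%997=156 [pair 1] h(15,36)=(15*31+36)%997=501 [pair 2] -> [301, 156, 501]
  Sibling for proof at L0: 15
L2: h(301,156)=(301*31+156)%997=514 [pair 0] h(501,501)=(501*31+501)%997=80 [pair 1] -> [514, 80]
  Sibling for proof at L1: 501
L3: h(514,80)=(514*31+80)%997=62 [pair 0] -> [62]
  Sibling for proof at L2: 514
Root: 62
Proof path (sibling hashes from leaf to root): [15, 501, 514]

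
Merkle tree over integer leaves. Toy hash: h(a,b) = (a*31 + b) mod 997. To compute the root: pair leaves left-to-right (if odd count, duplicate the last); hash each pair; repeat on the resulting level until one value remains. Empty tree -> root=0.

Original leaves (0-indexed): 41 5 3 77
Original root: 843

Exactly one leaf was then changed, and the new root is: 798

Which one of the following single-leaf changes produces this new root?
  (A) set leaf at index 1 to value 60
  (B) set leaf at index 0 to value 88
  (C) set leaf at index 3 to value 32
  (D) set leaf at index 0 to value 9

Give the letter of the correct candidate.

Original leaves: [41, 5, 3, 77]
Target new root: 798
Try each candidate change and compute the resulting root:
Candidate A: set leaf[1] = 60 -> leaves = [41, 60, 3, 77]
  L0: [41, 60, 3, 77]
  L1: h(41,60)=(41*31+60)%997=334 h(3,77)=(3*31+77)%997=170 -> [334, 170]
  L2: h(334,170)=(334*31+170)%997=554 -> [554]
  root = 554 != target 798
Candidate B: set leaf[0] = 88 -> leaves = [88, 5, 3, 77]
  L0: [88, 5, 3, 77]
  L1: h(88,5)=(88*31+5)%997=739 h(3,77)=(3*31+77)%997=170 -> [739, 170]
  L2: h(739,170)=(739*31+170)%997=148 -> [148]
  root = 148 != target 798
Candidate C: set leaf[3] = 32 -> leaves = [41, 5, 3, 32]
  L0: [41, 5, 3, 32]
  L1: h(41,5)=(41*31+5)%997=279 h(3,32)=(3*31+32)%997=125 -> [279, 125]
  L2: h(279,125)=(279*31+125)%997=798 -> [798]
  root = 798 == target 798  ** MATCH **
Candidate D: set leaf[0] = 9 -> leaves = [9, 5, 3, 77]
  L0: [9, 5, 3, 77]
  L1: h(9,5)=(9*31+5)%997=284 h(3,77)=(3*31+77)%997=170 -> [284, 170]
  L2: h(284,170)=(284*31+170)%997=1 -> [1]
  root = 1 != target 798
Candidate C produces the target root.

Answer: C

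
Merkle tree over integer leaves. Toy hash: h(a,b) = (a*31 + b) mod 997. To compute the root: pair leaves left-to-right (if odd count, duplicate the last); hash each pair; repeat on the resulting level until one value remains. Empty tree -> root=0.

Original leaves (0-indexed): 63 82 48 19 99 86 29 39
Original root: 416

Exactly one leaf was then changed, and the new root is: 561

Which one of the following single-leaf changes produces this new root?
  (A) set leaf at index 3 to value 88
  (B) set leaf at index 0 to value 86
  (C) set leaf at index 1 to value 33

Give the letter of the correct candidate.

Answer: A

Derivation:
Original leaves: [63, 82, 48, 19, 99, 86, 29, 39]
Target new root: 561
Try each candidate change and compute the resulting root:
Candidate A: set leaf[3] = 88 -> leaves = [63, 82, 48, 88, 99, 86, 29, 39]
  L0: [63, 82, 48, 88, 99, 86, 29, 39]
  L1: h(63,82)=(63*31+82)%997=41 h(48,88)=(48*31+88)%997=579 h(99,86)=(99*31+86)%997=164 h(29,39)=(29*31+39)%997=938 -> [41, 579, 164, 938]
  L2: h(41,579)=(41*31+579)%997=853 h(164,938)=(164*31+938)%997=40 -> [853, 40]
  L3: h(853,40)=(853*31+40)%997=561 -> [561]
  root = 561 == target 561  ** MATCH **
Candidate B: set leaf[0] = 86 -> leaves = [86, 82, 48, 19, 99, 86, 29, 39]
  L0: [86, 82, 48, 19, 99, 86, 29, 39]
  L1: h(86,82)=(86*31+82)%997=754 h(48,19)=(48*31+19)%997=510 h(99,86)=(99*31+86)%997=164 h(29,39)=(29*31+39)%997=938 -> [754, 510, 164, 938]
  L2: h(754,510)=(754*31+510)%997=953 h(164,938)=(164*31+938)%997=40 -> [953, 40]
  L3: h(953,40)=(953*31+40)%997=670 -> [670]
  root = 670 != target 561
Candidate C: set leaf[1] = 33 -> leaves = [63, 33, 48, 19, 99, 86, 29, 39]
  L0: [63, 33, 48, 19, 99, 86, 29, 39]
  L1: h(63,33)=(63*31+33)%997=989 h(48,19)=(48*31+19)%997=510 h(99,86)=(99*31+86)%997=164 h(29,39)=(29*31+39)%997=938 -> [989, 510, 164, 938]
  L2: h(989,510)=(989*31+510)%997=262 h(164,938)=(164*31+938)%997=40 -> [262, 40]
  L3: h(262,40)=(262*31+40)%997=186 -> [186]
  root = 186 != target 561
Candidate A produces the target root.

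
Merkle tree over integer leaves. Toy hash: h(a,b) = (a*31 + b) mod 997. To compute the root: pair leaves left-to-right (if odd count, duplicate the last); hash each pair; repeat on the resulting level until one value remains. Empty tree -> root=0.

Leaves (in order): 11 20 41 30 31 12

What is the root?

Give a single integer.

Answer: 645

Derivation:
L0: [11, 20, 41, 30, 31, 12]
L1: h(11,20)=(11*31+20)%997=361 h(41,30)=(41*31+30)%997=304 h(31,12)=(31*31+12)%997=973 -> [361, 304, 973]
L2: h(361,304)=(361*31+304)%997=528 h(973,973)=(973*31+973)%997=229 -> [528, 229]
L3: h(528,229)=(528*31+229)%997=645 -> [645]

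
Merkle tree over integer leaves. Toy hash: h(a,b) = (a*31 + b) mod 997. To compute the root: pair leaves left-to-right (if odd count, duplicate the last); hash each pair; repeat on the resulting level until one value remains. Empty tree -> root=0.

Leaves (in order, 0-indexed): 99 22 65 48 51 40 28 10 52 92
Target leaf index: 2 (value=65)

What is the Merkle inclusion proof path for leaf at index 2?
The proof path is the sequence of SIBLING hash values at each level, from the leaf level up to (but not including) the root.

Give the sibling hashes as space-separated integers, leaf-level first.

Answer: 48 100 282 146

Derivation:
L0 (leaves): [99, 22, 65, 48, 51, 40, 28, 10, 52, 92], target index=2
L1: h(99,22)=(99*31+22)%997=100 [pair 0] h(65,48)=(65*31+48)%997=69 [pair 1] h(51,40)=(51*31+40)%997=624 [pair 2] h(28,10)=(28*31+10)%997=878 [pair 3] h(52,92)=(52*31+92)%997=707 [pair 4] -> [100, 69, 624, 878, 707]
  Sibling for proof at L0: 48
L2: h(100,69)=(100*31+69)%997=178 [pair 0] h(624,878)=(624*31+878)%997=282 [pair 1] h(707,707)=(707*31+707)%997=690 [pair 2] -> [178, 282, 690]
  Sibling for proof at L1: 100
L3: h(178,282)=(178*31+282)%997=815 [pair 0] h(690,690)=(690*31+690)%997=146 [pair 1] -> [815, 146]
  Sibling for proof at L2: 282
L4: h(815,146)=(815*31+146)%997=486 [pair 0] -> [486]
  Sibling for proof at L3: 146
Root: 486
Proof path (sibling hashes from leaf to root): [48, 100, 282, 146]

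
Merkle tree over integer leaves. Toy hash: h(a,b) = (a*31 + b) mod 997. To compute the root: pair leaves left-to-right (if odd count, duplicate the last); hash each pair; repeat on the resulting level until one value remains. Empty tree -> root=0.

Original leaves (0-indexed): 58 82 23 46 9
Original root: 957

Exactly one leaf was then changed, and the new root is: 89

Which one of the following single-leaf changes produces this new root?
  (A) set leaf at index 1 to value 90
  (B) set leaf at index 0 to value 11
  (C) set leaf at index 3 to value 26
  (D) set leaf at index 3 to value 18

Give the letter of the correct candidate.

Original leaves: [58, 82, 23, 46, 9]
Target new root: 89
Try each candidate change and compute the resulting root:
Candidate A: set leaf[1] = 90 -> leaves = [58, 90, 23, 46, 9]
  L0: [58, 90, 23, 46, 9]
  L1: h(58,90)=(58*31+90)%997=891 h(23,46)=(23*31+46)%997=759 h(9,9)=(9*31+9)%997=288 -> [891, 759, 288]
  L2: h(891,759)=(891*31+759)%997=464 h(288,288)=(288*31+288)%997=243 -> [464, 243]
  L3: h(464,243)=(464*31+243)%997=669 -> [669]
  root = 669 != target 89
Candidate B: set leaf[0] = 11 -> leaves = [11, 82, 23, 46, 9]
  L0: [11, 82, 23, 46, 9]
  L1: h(11,82)=(11*31+82)%997=423 h(23,46)=(23*31+46)%997=759 h(9,9)=(9*31+9)%997=288 -> [423, 759, 288]
  L2: h(423,759)=(423*31+759)%997=911 h(288,288)=(288*31+288)%997=243 -> [911, 243]
  L3: h(911,243)=(911*31+243)%997=568 -> [568]
  root = 568 != target 89
Candidate C: set leaf[3] = 26 -> leaves = [58, 82, 23, 26, 9]
  L0: [58, 82, 23, 26, 9]
  L1: h(58,82)=(58*31+82)%997=883 h(23,26)=(23*31+26)%997=739 h(9,9)=(9*31+9)%997=288 -> [883, 739, 288]
  L2: h(883,739)=(883*31+739)%997=196 h(288,288)=(288*31+288)%997=243 -> [196, 243]
  L3: h(196,243)=(196*31+243)%997=337 -> [337]
  root = 337 != target 89
Candidate D: set leaf[3] = 18 -> leaves = [58, 82, 23, 18, 9]
  L0: [58, 82, 23, 18, 9]
  L1: h(58,82)=(58*31+82)%997=883 h(23,18)=(23*31+18)%997=731 h(9,9)=(9*31+9)%997=288 -> [883, 731, 288]
  L2: h(883,731)=(883*31+731)%997=188 h(288,288)=(288*31+288)%997=243 -> [188, 243]
  L3: h(188,243)=(188*31+243)%997=89 -> [89]
  root = 89 == target 89  ** MATCH **
Candidate D produces the target root.

Answer: D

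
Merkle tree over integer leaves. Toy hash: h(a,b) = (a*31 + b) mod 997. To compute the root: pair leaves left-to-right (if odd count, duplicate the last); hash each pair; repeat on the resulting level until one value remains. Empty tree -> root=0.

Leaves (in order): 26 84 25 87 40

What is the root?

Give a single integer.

Answer: 747

Derivation:
L0: [26, 84, 25, 87, 40]
L1: h(26,84)=(26*31+84)%997=890 h(25,87)=(25*31+87)%997=862 h(40,40)=(40*31+40)%997=283 -> [890, 862, 283]
L2: h(890,862)=(890*31+862)%997=536 h(283,283)=(283*31+283)%997=83 -> [536, 83]
L3: h(536,83)=(536*31+83)%997=747 -> [747]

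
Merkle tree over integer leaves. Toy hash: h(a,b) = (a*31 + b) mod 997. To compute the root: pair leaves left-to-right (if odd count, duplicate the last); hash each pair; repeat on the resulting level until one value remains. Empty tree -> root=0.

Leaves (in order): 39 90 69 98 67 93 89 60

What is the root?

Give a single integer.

Answer: 948

Derivation:
L0: [39, 90, 69, 98, 67, 93, 89, 60]
L1: h(39,90)=(39*31+90)%997=302 h(69,98)=(69*31+98)%997=243 h(67,93)=(67*31+93)%997=176 h(89,60)=(89*31+60)%997=825 -> [302, 243, 176, 825]
L2: h(302,243)=(302*31+243)%997=632 h(176,825)=(176*31+825)%997=299 -> [632, 299]
L3: h(632,299)=(632*31+299)%997=948 -> [948]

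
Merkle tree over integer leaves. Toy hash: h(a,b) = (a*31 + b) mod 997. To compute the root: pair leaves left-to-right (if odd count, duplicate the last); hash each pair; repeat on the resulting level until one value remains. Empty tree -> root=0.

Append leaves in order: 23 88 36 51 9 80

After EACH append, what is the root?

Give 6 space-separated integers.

Answer: 23 801 61 76 605 883

Derivation:
After append 23 (leaves=[23]):
  L0: [23]
  root=23
After append 88 (leaves=[23, 88]):
  L0: [23, 88]
  L1: h(23,88)=(23*31+88)%997=801 -> [801]
  root=801
After append 36 (leaves=[23, 88, 36]):
  L0: [23, 88, 36]
  L1: h(23,88)=(23*31+88)%997=801 h(36,36)=(36*31+36)%997=155 -> [801, 155]
  L2: h(801,155)=(801*31+155)%997=61 -> [61]
  root=61
After append 51 (leaves=[23, 88, 36, 51]):
  L0: [23, 88, 36, 51]
  L1: h(23,88)=(23*31+88)%997=801 h(36,51)=(36*31+51)%997=170 -> [801, 170]
  L2: h(801,170)=(801*31+170)%997=76 -> [76]
  root=76
After append 9 (leaves=[23, 88, 36, 51, 9]):
  L0: [23, 88, 36, 51, 9]
  L1: h(23,88)=(23*31+88)%997=801 h(36,51)=(36*31+51)%997=170 h(9,9)=(9*31+9)%997=288 -> [801, 170, 288]
  L2: h(801,170)=(801*31+170)%997=76 h(288,288)=(288*31+288)%997=243 -> [76, 243]
  L3: h(76,243)=(76*31+243)%997=605 -> [605]
  root=605
After append 80 (leaves=[23, 88, 36, 51, 9, 80]):
  L0: [23, 88, 36, 51, 9, 80]
  L1: h(23,88)=(23*31+88)%997=801 h(36,51)=(36*31+51)%997=170 h(9,80)=(9*31+80)%997=359 -> [801, 170, 359]
  L2: h(801,170)=(801*31+170)%997=76 h(359,359)=(359*31+359)%997=521 -> [76, 521]
  L3: h(76,521)=(76*31+521)%997=883 -> [883]
  root=883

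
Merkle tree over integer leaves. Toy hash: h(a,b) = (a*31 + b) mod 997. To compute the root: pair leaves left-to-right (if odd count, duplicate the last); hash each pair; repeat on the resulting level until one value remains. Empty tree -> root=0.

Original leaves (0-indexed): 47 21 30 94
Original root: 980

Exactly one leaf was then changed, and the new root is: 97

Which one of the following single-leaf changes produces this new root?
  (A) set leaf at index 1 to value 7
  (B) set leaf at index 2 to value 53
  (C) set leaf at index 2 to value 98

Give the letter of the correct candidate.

Original leaves: [47, 21, 30, 94]
Target new root: 97
Try each candidate change and compute the resulting root:
Candidate A: set leaf[1] = 7 -> leaves = [47, 7, 30, 94]
  L0: [47, 7, 30, 94]
  L1: h(47,7)=(47*31+7)%997=467 h(30,94)=(30*31+94)%997=27 -> [467, 27]
  L2: h(467,27)=(467*31+27)%997=546 -> [546]
  root = 546 != target 97
Candidate B: set leaf[2] = 53 -> leaves = [47, 21, 53, 94]
  L0: [47, 21, 53, 94]
  L1: h(47,21)=(47*31+21)%997=481 h(53,94)=(53*31+94)%997=740 -> [481, 740]
  L2: h(481,740)=(481*31+740)%997=696 -> [696]
  root = 696 != target 97
Candidate C: set leaf[2] = 98 -> leaves = [47, 21, 98, 94]
  L0: [47, 21, 98, 94]
  L1: h(47,21)=(47*31+21)%997=481 h(98,94)=(98*31+94)%997=141 -> [481, 141]
  L2: h(481,141)=(481*31+141)%997=97 -> [97]
  root = 97 == target 97  ** MATCH **
Candidate C produces the target root.

Answer: C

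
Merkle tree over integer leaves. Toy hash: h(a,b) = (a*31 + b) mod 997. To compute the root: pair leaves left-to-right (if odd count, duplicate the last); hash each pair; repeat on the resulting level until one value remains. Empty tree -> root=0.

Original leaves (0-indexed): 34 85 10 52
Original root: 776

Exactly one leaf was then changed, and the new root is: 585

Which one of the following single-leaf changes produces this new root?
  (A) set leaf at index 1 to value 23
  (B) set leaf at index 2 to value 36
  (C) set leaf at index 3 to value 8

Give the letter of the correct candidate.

Answer: B

Derivation:
Original leaves: [34, 85, 10, 52]
Target new root: 585
Try each candidate change and compute the resulting root:
Candidate A: set leaf[1] = 23 -> leaves = [34, 23, 10, 52]
  L0: [34, 23, 10, 52]
  L1: h(34,23)=(34*31+23)%997=80 h(10,52)=(10*31+52)%997=362 -> [80, 362]
  L2: h(80,362)=(80*31+362)%997=848 -> [848]
  root = 848 != target 585
Candidate B: set leaf[2] = 36 -> leaves = [34, 85, 36, 52]
  L0: [34, 85, 36, 52]
  L1: h(34,85)=(34*31+85)%997=142 h(36,52)=(36*31+52)%997=171 -> [142, 171]
  L2: h(142,171)=(142*31+171)%997=585 -> [585]
  root = 585 == target 585  ** MATCH **
Candidate C: set leaf[3] = 8 -> leaves = [34, 85, 10, 8]
  L0: [34, 85, 10, 8]
  L1: h(34,85)=(34*31+85)%997=142 h(10,8)=(10*31+8)%997=318 -> [142, 318]
  L2: h(142,318)=(142*31+318)%997=732 -> [732]
  root = 732 != target 585
Candidate B produces the target root.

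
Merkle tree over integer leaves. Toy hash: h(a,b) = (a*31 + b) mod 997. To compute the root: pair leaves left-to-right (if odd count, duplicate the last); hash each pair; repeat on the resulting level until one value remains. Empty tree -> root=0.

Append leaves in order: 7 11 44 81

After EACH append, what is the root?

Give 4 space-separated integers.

Answer: 7 228 500 537

Derivation:
After append 7 (leaves=[7]):
  L0: [7]
  root=7
After append 11 (leaves=[7, 11]):
  L0: [7, 11]
  L1: h(7,11)=(7*31+11)%997=228 -> [228]
  root=228
After append 44 (leaves=[7, 11, 44]):
  L0: [7, 11, 44]
  L1: h(7,11)=(7*31+11)%997=228 h(44,44)=(44*31+44)%997=411 -> [228, 411]
  L2: h(228,411)=(228*31+411)%997=500 -> [500]
  root=500
After append 81 (leaves=[7, 11, 44, 81]):
  L0: [7, 11, 44, 81]
  L1: h(7,11)=(7*31+11)%997=228 h(44,81)=(44*31+81)%997=448 -> [228, 448]
  L2: h(228,448)=(228*31+448)%997=537 -> [537]
  root=537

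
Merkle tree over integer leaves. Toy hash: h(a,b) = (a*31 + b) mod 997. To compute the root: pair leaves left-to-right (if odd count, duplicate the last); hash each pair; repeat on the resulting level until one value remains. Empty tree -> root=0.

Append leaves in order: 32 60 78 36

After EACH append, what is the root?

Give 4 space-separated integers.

After append 32 (leaves=[32]):
  L0: [32]
  root=32
After append 60 (leaves=[32, 60]):
  L0: [32, 60]
  L1: h(32,60)=(32*31+60)%997=55 -> [55]
  root=55
After append 78 (leaves=[32, 60, 78]):
  L0: [32, 60, 78]
  L1: h(32,60)=(32*31+60)%997=55 h(78,78)=(78*31+78)%997=502 -> [55, 502]
  L2: h(55,502)=(55*31+502)%997=213 -> [213]
  root=213
After append 36 (leaves=[32, 60, 78, 36]):
  L0: [32, 60, 78, 36]
  L1: h(32,60)=(32*31+60)%997=55 h(78,36)=(78*31+36)%997=460 -> [55, 460]
  L2: h(55,460)=(55*31+460)%997=171 -> [171]
  root=171

Answer: 32 55 213 171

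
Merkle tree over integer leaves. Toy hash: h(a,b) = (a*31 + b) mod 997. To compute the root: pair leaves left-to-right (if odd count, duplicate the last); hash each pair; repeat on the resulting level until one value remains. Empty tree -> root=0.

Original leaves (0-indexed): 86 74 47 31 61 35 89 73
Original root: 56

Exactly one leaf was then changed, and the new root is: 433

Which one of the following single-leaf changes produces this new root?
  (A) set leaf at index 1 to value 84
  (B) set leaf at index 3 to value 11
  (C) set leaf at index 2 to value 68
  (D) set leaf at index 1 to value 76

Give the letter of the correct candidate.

Answer: B

Derivation:
Original leaves: [86, 74, 47, 31, 61, 35, 89, 73]
Target new root: 433
Try each candidate change and compute the resulting root:
Candidate A: set leaf[1] = 84 -> leaves = [86, 84, 47, 31, 61, 35, 89, 73]
  L0: [86, 84, 47, 31, 61, 35, 89, 73]
  L1: h(86,84)=(86*31+84)%997=756 h(47,31)=(47*31+31)%997=491 h(61,35)=(61*31+35)%997=929 h(89,73)=(89*31+73)%997=838 -> [756, 491, 929, 838]
  L2: h(756,491)=(756*31+491)%997=996 h(929,838)=(929*31+838)%997=724 -> [996, 724]
  L3: h(996,724)=(996*31+724)%997=693 -> [693]
  root = 693 != target 433
Candidate B: set leaf[3] = 11 -> leaves = [86, 74, 47, 11, 61, 35, 89, 73]
  L0: [86, 74, 47, 11, 61, 35, 89, 73]
  L1: h(86,74)=(86*31+74)%997=746 h(47,11)=(47*31+11)%997=471 h(61,35)=(61*31+35)%997=929 h(89,73)=(89*31+73)%997=838 -> [746, 471, 929, 838]
  L2: h(746,471)=(746*31+471)%997=666 h(929,838)=(929*31+838)%997=724 -> [666, 724]
  L3: h(666,724)=(666*31+724)%997=433 -> [433]
  root = 433 == target 433  ** MATCH **
Candidate C: set leaf[2] = 68 -> leaves = [86, 74, 68, 31, 61, 35, 89, 73]
  L0: [86, 74, 68, 31, 61, 35, 89, 73]
  L1: h(86,74)=(86*31+74)%997=746 h(68,31)=(68*31+31)%997=145 h(61,35)=(61*31+35)%997=929 h(89,73)=(89*31+73)%997=838 -> [746, 145, 929, 838]
  L2: h(746,145)=(746*31+145)%997=340 h(929,838)=(929*31+838)%997=724 -> [340, 724]
  L3: h(340,724)=(340*31+724)%997=297 -> [297]
  root = 297 != target 433
Candidate D: set leaf[1] = 76 -> leaves = [86, 76, 47, 31, 61, 35, 89, 73]
  L0: [86, 76, 47, 31, 61, 35, 89, 73]
  L1: h(86,76)=(86*31+76)%997=748 h(47,31)=(47*31+31)%997=491 h(61,35)=(61*31+35)%997=929 h(89,73)=(89*31+73)%997=838 -> [748, 491, 929, 838]
  L2: h(748,491)=(748*31+491)%997=748 h(929,838)=(929*31+838)%997=724 -> [748, 724]
  L3: h(748,724)=(748*31+724)%997=981 -> [981]
  root = 981 != target 433
Candidate B produces the target root.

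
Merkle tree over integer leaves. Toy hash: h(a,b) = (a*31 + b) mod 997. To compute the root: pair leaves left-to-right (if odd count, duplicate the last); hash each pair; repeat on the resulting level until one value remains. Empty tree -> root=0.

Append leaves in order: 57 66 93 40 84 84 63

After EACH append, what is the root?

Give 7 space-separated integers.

Answer: 57 836 976 923 971 971 299

Derivation:
After append 57 (leaves=[57]):
  L0: [57]
  root=57
After append 66 (leaves=[57, 66]):
  L0: [57, 66]
  L1: h(57,66)=(57*31+66)%997=836 -> [836]
  root=836
After append 93 (leaves=[57, 66, 93]):
  L0: [57, 66, 93]
  L1: h(57,66)=(57*31+66)%997=836 h(93,93)=(93*31+93)%997=982 -> [836, 982]
  L2: h(836,982)=(836*31+982)%997=976 -> [976]
  root=976
After append 40 (leaves=[57, 66, 93, 40]):
  L0: [57, 66, 93, 40]
  L1: h(57,66)=(57*31+66)%997=836 h(93,40)=(93*31+40)%997=929 -> [836, 929]
  L2: h(836,929)=(836*31+929)%997=923 -> [923]
  root=923
After append 84 (leaves=[57, 66, 93, 40, 84]):
  L0: [57, 66, 93, 40, 84]
  L1: h(57,66)=(57*31+66)%997=836 h(93,40)=(93*31+40)%997=929 h(84,84)=(84*31+84)%997=694 -> [836, 929, 694]
  L2: h(836,929)=(836*31+929)%997=923 h(694,694)=(694*31+694)%997=274 -> [923, 274]
  L3: h(923,274)=(923*31+274)%997=971 -> [971]
  root=971
After append 84 (leaves=[57, 66, 93, 40, 84, 84]):
  L0: [57, 66, 93, 40, 84, 84]
  L1: h(57,66)=(57*31+66)%997=836 h(93,40)=(93*31+40)%997=929 h(84,84)=(84*31+84)%997=694 -> [836, 929, 694]
  L2: h(836,929)=(836*31+929)%997=923 h(694,694)=(694*31+694)%997=274 -> [923, 274]
  L3: h(923,274)=(923*31+274)%997=971 -> [971]
  root=971
After append 63 (leaves=[57, 66, 93, 40, 84, 84, 63]):
  L0: [57, 66, 93, 40, 84, 84, 63]
  L1: h(57,66)=(57*31+66)%997=836 h(93,40)=(93*31+40)%997=929 h(84,84)=(84*31+84)%997=694 h(63,63)=(63*31+63)%997=22 -> [836, 929, 694, 22]
  L2: h(836,929)=(836*31+929)%997=923 h(694,22)=(694*31+22)%997=599 -> [923, 599]
  L3: h(923,599)=(923*31+599)%997=299 -> [299]
  root=299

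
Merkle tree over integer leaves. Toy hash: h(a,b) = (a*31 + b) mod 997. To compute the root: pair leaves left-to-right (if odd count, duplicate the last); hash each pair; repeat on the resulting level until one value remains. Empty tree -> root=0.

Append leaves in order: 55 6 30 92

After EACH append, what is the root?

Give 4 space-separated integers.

Answer: 55 714 163 225

Derivation:
After append 55 (leaves=[55]):
  L0: [55]
  root=55
After append 6 (leaves=[55, 6]):
  L0: [55, 6]
  L1: h(55,6)=(55*31+6)%997=714 -> [714]
  root=714
After append 30 (leaves=[55, 6, 30]):
  L0: [55, 6, 30]
  L1: h(55,6)=(55*31+6)%997=714 h(30,30)=(30*31+30)%997=960 -> [714, 960]
  L2: h(714,960)=(714*31+960)%997=163 -> [163]
  root=163
After append 92 (leaves=[55, 6, 30, 92]):
  L0: [55, 6, 30, 92]
  L1: h(55,6)=(55*31+6)%997=714 h(30,92)=(30*31+92)%997=25 -> [714, 25]
  L2: h(714,25)=(714*31+25)%997=225 -> [225]
  root=225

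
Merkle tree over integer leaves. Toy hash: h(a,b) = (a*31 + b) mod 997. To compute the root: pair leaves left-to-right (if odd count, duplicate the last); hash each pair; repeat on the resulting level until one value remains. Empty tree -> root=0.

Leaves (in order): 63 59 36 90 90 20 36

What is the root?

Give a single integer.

L0: [63, 59, 36, 90, 90, 20, 36]
L1: h(63,59)=(63*31+59)%997=18 h(36,90)=(36*31+90)%997=209 h(90,20)=(90*31+20)%997=816 h(36,36)=(36*31+36)%997=155 -> [18, 209, 816, 155]
L2: h(18,209)=(18*31+209)%997=767 h(816,155)=(816*31+155)%997=526 -> [767, 526]
L3: h(767,526)=(767*31+526)%997=375 -> [375]

Answer: 375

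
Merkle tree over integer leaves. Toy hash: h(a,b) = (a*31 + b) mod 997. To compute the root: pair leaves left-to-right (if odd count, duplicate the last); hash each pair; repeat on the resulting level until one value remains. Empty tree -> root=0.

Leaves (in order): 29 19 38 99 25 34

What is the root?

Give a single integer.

Answer: 523

Derivation:
L0: [29, 19, 38, 99, 25, 34]
L1: h(29,19)=(29*31+19)%997=918 h(38,99)=(38*31+99)%997=280 h(25,34)=(25*31+34)%997=809 -> [918, 280, 809]
L2: h(918,280)=(918*31+280)%997=822 h(809,809)=(809*31+809)%997=963 -> [822, 963]
L3: h(822,963)=(822*31+963)%997=523 -> [523]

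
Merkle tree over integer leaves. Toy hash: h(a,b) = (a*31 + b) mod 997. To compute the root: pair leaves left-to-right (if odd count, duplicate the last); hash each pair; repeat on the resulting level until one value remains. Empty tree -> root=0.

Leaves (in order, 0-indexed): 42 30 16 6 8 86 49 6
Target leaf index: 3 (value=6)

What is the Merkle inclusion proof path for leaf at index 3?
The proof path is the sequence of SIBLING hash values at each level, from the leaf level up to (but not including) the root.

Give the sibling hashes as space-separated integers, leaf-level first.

Answer: 16 335 912

Derivation:
L0 (leaves): [42, 30, 16, 6, 8, 86, 49, 6], target index=3
L1: h(42,30)=(42*31+30)%997=335 [pair 0] h(16,6)=(16*31+6)%997=502 [pair 1] h(8,86)=(8*31+86)%997=334 [pair 2] h(49,6)=(49*31+6)%997=528 [pair 3] -> [335, 502, 334, 528]
  Sibling for proof at L0: 16
L2: h(335,502)=(335*31+502)%997=917 [pair 0] h(334,528)=(334*31+528)%997=912 [pair 1] -> [917, 912]
  Sibling for proof at L1: 335
L3: h(917,912)=(917*31+912)%997=426 [pair 0] -> [426]
  Sibling for proof at L2: 912
Root: 426
Proof path (sibling hashes from leaf to root): [16, 335, 912]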